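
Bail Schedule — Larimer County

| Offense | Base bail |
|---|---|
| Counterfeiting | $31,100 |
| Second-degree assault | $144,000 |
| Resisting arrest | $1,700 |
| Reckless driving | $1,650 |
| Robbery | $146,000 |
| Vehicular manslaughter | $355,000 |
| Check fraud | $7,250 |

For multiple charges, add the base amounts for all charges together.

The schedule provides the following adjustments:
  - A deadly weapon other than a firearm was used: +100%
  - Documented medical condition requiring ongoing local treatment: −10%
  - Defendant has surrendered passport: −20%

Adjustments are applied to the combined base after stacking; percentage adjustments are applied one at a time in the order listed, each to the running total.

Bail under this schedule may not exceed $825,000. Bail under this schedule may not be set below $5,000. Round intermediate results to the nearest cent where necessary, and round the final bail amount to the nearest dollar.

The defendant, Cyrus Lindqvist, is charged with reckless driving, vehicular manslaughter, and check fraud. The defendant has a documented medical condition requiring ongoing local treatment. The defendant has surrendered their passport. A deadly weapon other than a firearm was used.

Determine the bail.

$524,016

Base amounts from the schedule: reckless driving $1,650; vehicular manslaughter $355,000; check fraud $7,250.
Stacking rule: sum of all bases. $1,650 + $355,000 + $7,250 = $363,900.
A deadly weapon other than a firearm was used (+100%): $363,900 × 2 = $727,800.
Documented medical condition requiring ongoing local treatment (−10%): $727,800 × 0.9 = $655,020.
Defendant has surrendered passport (−20%): $655,020 × 0.8 = $524,016.
$524,016 is within the $825,000 maximum.
$524,016 is at or above the $5,000 minimum.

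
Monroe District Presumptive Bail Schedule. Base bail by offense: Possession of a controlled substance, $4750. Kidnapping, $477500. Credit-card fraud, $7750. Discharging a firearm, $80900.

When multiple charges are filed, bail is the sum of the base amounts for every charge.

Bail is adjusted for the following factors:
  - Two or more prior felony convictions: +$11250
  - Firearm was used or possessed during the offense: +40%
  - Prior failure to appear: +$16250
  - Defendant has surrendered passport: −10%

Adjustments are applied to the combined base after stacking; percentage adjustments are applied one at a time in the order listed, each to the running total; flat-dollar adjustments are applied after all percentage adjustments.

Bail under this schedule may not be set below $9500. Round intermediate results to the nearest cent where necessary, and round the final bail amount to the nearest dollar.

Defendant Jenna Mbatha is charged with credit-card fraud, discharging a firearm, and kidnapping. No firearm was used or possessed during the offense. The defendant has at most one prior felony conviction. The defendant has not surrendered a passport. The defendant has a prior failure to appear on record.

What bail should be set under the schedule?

Base amounts from the schedule: credit-card fraud $7750; discharging a firearm $80900; kidnapping $477500.
Stacking rule: sum of all bases. $7750 + $80900 + $477500 = $566150.
Prior failure to appear (+$16250 flat): $566150 + $16250 = $582400.
$582400 is at or above the $9500 minimum.

$582400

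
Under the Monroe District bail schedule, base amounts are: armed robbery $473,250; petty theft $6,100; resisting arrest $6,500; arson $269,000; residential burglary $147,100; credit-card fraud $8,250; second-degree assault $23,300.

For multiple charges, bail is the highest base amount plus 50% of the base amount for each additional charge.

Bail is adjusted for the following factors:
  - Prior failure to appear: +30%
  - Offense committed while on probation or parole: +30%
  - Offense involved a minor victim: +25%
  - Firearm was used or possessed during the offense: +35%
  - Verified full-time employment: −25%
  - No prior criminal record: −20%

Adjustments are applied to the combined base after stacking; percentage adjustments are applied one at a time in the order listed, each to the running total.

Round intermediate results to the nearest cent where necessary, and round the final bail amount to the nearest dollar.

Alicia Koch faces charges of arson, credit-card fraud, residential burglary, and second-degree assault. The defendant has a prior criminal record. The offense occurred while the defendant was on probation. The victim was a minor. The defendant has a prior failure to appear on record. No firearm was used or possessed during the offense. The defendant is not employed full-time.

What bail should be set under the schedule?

$756,962

Base amounts from the schedule: arson $269,000; credit-card fraud $8,250; residential burglary $147,100; second-degree assault $23,300.
Stacking rule: highest base plus 50% of each additional charge. Highest is arson at $269,000. Additional: $8,250 × 50% = $4,125; $147,100 × 50% = $73,550; $23,300 × 50% = $11,650. Combined base = $269,000 + $89,325 = $358,325.
Prior failure to appear (+30%): $358,325 × 1.3 = $465,822.50.
Offense committed while on probation or parole (+30%): $465,822.50 × 1.3 = $605,569.25.
Offense involved a minor victim (+25%): $605,569.25 × 1.25 = $756,961.56.
Rounded to the nearest dollar: $756,962.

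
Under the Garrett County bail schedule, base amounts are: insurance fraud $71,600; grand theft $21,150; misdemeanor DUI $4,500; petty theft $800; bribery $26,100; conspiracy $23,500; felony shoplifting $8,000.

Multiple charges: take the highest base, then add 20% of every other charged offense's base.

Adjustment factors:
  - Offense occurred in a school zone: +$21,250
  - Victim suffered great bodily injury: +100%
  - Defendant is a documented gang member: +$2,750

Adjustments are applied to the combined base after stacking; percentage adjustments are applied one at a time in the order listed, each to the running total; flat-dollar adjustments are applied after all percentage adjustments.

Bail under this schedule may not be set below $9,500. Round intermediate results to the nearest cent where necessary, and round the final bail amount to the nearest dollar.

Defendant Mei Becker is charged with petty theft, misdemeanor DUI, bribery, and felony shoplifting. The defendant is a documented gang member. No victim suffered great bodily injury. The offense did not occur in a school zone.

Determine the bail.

Base amounts from the schedule: petty theft $800; misdemeanor DUI $4,500; bribery $26,100; felony shoplifting $8,000.
Stacking rule: highest base plus 20% of each additional charge. Highest is bribery at $26,100. Additional: $800 × 20% = $160; $4,500 × 20% = $900; $8,000 × 20% = $1,600. Combined base = $26,100 + $2,660 = $28,760.
Defendant is a documented gang member (+$2,750 flat): $28,760 + $2,750 = $31,510.
$31,510 is at or above the $9,500 minimum.

$31,510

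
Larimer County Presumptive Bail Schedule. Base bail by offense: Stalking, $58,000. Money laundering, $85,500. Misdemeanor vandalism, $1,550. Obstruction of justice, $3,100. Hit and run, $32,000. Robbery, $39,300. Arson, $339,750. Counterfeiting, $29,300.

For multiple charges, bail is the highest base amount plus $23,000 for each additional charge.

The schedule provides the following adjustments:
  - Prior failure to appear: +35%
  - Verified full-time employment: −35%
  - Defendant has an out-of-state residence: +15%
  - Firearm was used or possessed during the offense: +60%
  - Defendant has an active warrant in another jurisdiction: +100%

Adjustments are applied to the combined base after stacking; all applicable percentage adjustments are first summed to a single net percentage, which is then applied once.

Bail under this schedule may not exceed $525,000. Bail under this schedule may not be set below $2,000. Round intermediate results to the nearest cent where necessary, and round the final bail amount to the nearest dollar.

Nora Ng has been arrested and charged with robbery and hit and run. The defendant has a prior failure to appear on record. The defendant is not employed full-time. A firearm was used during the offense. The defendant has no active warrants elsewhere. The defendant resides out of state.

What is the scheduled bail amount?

Base amounts from the schedule: robbery $39,300; hit and run $32,000.
Stacking rule: highest base plus $23,000 per additional charge. Highest is robbery at $39,300; 1 additional charge → +$23,000. Combined base = $62,300.
Net percentage adjustment: +35% +15% +60% = +110%. $62,300 × 2.1 = $130,830.
$130,830 is within the $525,000 maximum.
$130,830 is at or above the $2,000 minimum.

$130,830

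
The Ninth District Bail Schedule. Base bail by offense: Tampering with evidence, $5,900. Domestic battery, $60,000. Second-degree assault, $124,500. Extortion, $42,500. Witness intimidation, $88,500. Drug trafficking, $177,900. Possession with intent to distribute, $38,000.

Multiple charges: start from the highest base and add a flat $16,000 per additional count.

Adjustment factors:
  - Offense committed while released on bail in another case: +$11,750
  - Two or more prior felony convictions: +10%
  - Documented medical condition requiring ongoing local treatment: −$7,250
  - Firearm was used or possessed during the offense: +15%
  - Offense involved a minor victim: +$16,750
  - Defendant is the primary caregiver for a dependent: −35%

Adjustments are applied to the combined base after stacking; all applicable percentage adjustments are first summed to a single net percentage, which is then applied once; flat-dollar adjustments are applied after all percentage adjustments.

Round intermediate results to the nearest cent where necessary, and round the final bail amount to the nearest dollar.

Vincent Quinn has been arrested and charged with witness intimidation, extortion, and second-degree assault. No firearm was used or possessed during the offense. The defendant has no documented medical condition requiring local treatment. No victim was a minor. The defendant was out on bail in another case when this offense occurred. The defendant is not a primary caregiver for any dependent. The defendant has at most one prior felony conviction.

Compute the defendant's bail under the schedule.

$168,250

Base amounts from the schedule: witness intimidation $88,500; extortion $42,500; second-degree assault $124,500.
Stacking rule: highest base plus $16,000 per additional charge. Highest is second-degree assault at $124,500; 2 additional charges → +$32,000. Combined base = $156,500.
Offense committed while released on bail in another case (+$11,750 flat): $156,500 + $11,750 = $168,250.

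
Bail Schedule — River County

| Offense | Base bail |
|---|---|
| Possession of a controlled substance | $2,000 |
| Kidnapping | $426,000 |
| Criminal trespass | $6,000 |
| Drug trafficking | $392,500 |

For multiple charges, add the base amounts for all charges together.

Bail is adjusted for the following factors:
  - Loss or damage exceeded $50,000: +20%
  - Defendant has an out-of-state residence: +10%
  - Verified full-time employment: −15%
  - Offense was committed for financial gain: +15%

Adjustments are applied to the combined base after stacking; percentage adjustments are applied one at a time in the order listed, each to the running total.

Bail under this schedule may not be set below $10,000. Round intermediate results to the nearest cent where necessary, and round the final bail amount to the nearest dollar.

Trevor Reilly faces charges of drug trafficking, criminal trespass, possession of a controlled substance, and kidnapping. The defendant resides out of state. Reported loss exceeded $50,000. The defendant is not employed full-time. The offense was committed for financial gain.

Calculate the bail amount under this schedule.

Base amounts from the schedule: drug trafficking $392,500; criminal trespass $6,000; possession of a controlled substance $2,000; kidnapping $426,000.
Stacking rule: sum of all bases. $392,500 + $6,000 + $2,000 + $426,000 = $826,500.
Loss or damage exceeded $50,000 (+20%): $826,500 × 1.2 = $991,800.
Defendant has an out-of-state residence (+10%): $991,800 × 1.1 = $1,090,980.
Offense was committed for financial gain (+15%): $1,090,980 × 1.15 = $1,254,627.
$1,254,627 is at or above the $10,000 minimum.

$1,254,627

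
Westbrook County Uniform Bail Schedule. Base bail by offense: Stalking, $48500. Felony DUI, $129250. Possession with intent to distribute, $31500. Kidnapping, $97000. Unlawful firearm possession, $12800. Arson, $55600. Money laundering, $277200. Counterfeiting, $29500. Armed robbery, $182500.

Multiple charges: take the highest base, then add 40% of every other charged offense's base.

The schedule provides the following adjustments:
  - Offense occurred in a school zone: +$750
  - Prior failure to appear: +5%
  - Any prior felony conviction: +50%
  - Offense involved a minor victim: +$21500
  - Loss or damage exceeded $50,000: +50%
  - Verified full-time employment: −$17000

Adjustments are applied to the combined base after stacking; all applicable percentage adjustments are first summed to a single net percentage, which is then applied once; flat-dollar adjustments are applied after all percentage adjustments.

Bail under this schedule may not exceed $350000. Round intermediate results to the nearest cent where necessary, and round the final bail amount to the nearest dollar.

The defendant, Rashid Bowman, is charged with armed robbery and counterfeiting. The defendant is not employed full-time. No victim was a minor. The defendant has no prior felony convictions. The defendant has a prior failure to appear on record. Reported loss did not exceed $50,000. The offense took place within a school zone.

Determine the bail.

$204765

Base amounts from the schedule: armed robbery $182500; counterfeiting $29500.
Stacking rule: highest base plus 40% of each additional charge. Highest is armed robbery at $182500. Additional: $29500 × 40% = $11800. Combined base = $182500 + $11800 = $194300.
Prior failure to appear (+5%): $194300 × 1.05 = $204015.
Offense occurred in a school zone (+$750 flat): $204015 + $750 = $204765.
$204765 is within the $350000 maximum.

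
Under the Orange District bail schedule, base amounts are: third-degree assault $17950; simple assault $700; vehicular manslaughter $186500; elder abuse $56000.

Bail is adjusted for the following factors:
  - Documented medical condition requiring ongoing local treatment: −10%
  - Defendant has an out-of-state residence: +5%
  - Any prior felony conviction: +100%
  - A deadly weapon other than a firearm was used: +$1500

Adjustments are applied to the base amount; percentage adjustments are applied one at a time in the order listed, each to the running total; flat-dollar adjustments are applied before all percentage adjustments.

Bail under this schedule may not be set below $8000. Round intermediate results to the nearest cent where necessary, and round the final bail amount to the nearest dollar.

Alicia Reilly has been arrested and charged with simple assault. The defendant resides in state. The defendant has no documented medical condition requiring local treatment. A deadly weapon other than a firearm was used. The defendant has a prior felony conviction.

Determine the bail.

$8000

Base amounts from the schedule: simple assault $700.
Single charge. Combined base = $700.
A deadly weapon other than a firearm was used (+$1500 flat): $700 + $1500 = $2200.
Any prior felony conviction (+100%): $2200 × 2 = $4400.
Result $4400 is below the minimum of $8000; bail is set at the minimum $8000.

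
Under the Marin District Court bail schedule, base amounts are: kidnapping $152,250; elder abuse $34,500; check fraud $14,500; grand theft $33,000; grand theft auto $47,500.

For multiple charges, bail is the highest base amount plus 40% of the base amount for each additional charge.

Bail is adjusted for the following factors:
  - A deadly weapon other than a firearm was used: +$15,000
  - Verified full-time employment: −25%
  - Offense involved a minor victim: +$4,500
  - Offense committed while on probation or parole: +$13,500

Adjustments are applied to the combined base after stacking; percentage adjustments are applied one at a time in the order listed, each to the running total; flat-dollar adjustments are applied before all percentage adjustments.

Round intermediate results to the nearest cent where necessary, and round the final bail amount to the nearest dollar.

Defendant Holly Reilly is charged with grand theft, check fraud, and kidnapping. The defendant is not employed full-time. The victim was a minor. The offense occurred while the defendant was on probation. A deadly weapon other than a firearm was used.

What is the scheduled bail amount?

Base amounts from the schedule: grand theft $33,000; check fraud $14,500; kidnapping $152,250.
Stacking rule: highest base plus 40% of each additional charge. Highest is kidnapping at $152,250. Additional: $33,000 × 40% = $13,200; $14,500 × 40% = $5,800. Combined base = $152,250 + $19,000 = $171,250.
A deadly weapon other than a firearm was used (+$15,000 flat): $171,250 + $15,000 = $186,250.
Offense involved a minor victim (+$4,500 flat): $186,250 + $4,500 = $190,750.
Offense committed while on probation or parole (+$13,500 flat): $190,750 + $13,500 = $204,250.

$204,250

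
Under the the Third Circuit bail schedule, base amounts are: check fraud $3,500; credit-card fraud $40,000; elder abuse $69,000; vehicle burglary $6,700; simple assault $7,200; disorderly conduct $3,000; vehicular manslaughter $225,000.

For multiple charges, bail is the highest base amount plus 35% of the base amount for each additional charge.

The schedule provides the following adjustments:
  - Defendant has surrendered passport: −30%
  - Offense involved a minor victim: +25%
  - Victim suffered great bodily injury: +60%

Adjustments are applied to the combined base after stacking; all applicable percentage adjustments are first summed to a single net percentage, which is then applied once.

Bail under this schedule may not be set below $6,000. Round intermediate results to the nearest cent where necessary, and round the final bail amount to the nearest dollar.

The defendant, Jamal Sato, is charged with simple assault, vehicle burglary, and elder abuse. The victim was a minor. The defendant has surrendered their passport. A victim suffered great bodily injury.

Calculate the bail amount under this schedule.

Base amounts from the schedule: simple assault $7,200; vehicle burglary $6,700; elder abuse $69,000.
Stacking rule: highest base plus 35% of each additional charge. Highest is elder abuse at $69,000. Additional: $7,200 × 35% = $2,520; $6,700 × 35% = $2,345. Combined base = $69,000 + $4,865 = $73,865.
Net percentage adjustment: −30% +25% +60% = +55%. $73,865 × 1.55 = $114,490.75.
$114,490.75 is at or above the $6,000 minimum.
Rounded to the nearest dollar: $114,491.

$114,491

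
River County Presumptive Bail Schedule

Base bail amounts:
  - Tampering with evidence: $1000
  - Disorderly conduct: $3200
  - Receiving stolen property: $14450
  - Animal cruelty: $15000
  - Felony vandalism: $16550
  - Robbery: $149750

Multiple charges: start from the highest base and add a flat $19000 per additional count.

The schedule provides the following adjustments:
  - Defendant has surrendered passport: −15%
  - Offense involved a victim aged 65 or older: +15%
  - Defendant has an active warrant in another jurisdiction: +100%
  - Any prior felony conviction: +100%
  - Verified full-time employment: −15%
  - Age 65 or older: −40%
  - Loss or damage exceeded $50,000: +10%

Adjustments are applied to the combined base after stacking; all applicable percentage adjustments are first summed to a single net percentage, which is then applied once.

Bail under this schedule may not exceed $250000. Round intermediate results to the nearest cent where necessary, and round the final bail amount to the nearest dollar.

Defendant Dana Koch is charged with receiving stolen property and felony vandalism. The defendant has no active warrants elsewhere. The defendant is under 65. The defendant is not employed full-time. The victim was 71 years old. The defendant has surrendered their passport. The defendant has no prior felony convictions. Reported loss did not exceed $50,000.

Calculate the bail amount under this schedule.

$35550

Base amounts from the schedule: receiving stolen property $14450; felony vandalism $16550.
Stacking rule: highest base plus $19000 per additional charge. Highest is felony vandalism at $16550; 1 additional charge → +$19000. Combined base = $35550.
Net percentage adjustment: −15% +15% = +0%. $35550 × 1 = $35550.
$35550 is within the $250000 maximum.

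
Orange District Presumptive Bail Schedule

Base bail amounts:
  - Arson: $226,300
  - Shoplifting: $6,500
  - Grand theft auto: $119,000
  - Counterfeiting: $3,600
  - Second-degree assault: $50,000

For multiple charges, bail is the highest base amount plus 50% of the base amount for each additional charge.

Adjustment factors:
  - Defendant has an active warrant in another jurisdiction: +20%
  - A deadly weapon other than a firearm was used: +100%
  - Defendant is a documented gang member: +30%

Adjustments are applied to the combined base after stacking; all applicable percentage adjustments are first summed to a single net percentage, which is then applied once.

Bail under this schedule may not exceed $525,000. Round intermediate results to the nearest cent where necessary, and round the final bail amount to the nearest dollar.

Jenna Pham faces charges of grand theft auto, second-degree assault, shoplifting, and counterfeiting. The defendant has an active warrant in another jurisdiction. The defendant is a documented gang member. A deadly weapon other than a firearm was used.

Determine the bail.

Base amounts from the schedule: grand theft auto $119,000; second-degree assault $50,000; shoplifting $6,500; counterfeiting $3,600.
Stacking rule: highest base plus 50% of each additional charge. Highest is grand theft auto at $119,000. Additional: $50,000 × 50% = $25,000; $6,500 × 50% = $3,250; $3,600 × 50% = $1,800. Combined base = $119,000 + $30,050 = $149,050.
Net percentage adjustment: +20% +100% +30% = +150%. $149,050 × 2.5 = $372,625.
$372,625 is within the $525,000 maximum.

$372,625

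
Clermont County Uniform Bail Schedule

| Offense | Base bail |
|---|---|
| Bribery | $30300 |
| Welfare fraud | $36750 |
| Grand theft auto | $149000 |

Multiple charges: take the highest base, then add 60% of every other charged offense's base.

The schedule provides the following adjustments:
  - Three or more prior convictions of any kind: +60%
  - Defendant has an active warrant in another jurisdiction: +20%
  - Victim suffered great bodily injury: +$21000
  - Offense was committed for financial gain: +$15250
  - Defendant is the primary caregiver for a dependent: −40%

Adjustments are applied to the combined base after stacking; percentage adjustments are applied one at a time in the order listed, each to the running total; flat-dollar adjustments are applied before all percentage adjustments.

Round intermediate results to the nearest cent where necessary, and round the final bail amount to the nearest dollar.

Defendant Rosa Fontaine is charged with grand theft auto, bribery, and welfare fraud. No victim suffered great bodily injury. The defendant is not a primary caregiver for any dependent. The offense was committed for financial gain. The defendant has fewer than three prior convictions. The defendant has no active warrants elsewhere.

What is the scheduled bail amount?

Base amounts from the schedule: grand theft auto $149000; bribery $30300; welfare fraud $36750.
Stacking rule: highest base plus 60% of each additional charge. Highest is grand theft auto at $149000. Additional: $30300 × 60% = $18180; $36750 × 60% = $22050. Combined base = $149000 + $40230 = $189230.
Offense was committed for financial gain (+$15250 flat): $189230 + $15250 = $204480.

$204480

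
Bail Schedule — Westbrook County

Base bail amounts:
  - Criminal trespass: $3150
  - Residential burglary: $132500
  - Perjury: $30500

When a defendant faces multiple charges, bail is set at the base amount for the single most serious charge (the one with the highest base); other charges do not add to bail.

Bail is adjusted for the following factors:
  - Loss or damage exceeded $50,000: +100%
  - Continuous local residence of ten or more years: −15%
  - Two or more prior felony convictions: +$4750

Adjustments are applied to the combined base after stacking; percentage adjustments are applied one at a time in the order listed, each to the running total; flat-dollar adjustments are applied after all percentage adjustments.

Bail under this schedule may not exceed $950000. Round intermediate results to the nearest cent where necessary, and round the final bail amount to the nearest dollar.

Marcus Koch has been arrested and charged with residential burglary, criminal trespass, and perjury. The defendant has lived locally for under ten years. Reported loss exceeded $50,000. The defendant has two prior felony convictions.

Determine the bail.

Base amounts from the schedule: residential burglary $132500; criminal trespass $3150; perjury $30500.
Stacking rule: use the highest base only. Highest is residential burglary at $132500. Combined base = $132500.
Loss or damage exceeded $50,000 (+100%): $132500 × 2 = $265000.
Two or more prior felony convictions (+$4750 flat): $265000 + $4750 = $269750.
$269750 is within the $950000 maximum.

$269750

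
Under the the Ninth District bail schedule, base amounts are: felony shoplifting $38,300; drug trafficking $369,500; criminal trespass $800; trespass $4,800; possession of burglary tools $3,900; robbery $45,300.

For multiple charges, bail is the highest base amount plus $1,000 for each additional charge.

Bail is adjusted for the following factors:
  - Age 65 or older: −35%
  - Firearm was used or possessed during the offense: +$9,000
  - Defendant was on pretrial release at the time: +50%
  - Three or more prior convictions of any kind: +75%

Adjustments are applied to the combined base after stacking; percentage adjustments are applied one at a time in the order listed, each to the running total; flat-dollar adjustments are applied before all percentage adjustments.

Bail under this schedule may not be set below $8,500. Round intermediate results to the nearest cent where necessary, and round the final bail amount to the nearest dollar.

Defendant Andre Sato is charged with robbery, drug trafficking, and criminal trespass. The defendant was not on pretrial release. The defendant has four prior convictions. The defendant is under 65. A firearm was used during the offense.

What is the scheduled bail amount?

Base amounts from the schedule: robbery $45,300; drug trafficking $369,500; criminal trespass $800.
Stacking rule: highest base plus $1,000 per additional charge. Highest is drug trafficking at $369,500; 2 additional charges → +$2,000. Combined base = $371,500.
Firearm was used or possessed during the offense (+$9,000 flat): $371,500 + $9,000 = $380,500.
Three or more prior convictions of any kind (+75%): $380,500 × 1.75 = $665,875.
$665,875 is at or above the $8,500 minimum.

$665,875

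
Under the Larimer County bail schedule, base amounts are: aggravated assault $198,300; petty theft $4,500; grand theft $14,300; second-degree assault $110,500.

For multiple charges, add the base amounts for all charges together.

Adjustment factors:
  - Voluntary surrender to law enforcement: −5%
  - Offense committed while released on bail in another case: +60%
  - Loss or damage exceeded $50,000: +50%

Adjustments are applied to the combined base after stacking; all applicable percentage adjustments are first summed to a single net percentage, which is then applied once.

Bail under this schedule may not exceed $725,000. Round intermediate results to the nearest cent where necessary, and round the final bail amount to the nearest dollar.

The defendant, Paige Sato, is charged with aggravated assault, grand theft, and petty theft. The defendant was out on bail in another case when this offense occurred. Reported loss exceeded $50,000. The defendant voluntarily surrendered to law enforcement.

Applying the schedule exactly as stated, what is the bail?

Base amounts from the schedule: aggravated assault $198,300; grand theft $14,300; petty theft $4,500.
Stacking rule: sum of all bases. $198,300 + $14,300 + $4,500 = $217,100.
Net percentage adjustment: −5% +60% +50% = +105%. $217,100 × 2.05 = $445,055.
$445,055 is within the $725,000 maximum.

$445,055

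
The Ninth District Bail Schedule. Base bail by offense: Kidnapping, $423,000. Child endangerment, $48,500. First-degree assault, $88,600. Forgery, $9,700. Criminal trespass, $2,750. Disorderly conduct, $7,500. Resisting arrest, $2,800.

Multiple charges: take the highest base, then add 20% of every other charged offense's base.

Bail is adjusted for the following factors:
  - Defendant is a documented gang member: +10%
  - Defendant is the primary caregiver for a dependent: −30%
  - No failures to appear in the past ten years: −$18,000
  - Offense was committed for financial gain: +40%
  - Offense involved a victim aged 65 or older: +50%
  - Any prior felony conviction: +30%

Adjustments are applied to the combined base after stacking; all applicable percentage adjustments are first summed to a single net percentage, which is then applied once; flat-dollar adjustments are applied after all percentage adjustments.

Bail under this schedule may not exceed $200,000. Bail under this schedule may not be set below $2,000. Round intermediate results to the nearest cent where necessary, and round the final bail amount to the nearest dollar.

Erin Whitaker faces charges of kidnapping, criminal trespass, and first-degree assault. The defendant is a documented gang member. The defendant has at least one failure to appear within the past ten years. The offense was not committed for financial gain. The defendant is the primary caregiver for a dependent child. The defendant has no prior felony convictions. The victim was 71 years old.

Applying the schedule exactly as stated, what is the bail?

Base amounts from the schedule: kidnapping $423,000; criminal trespass $2,750; first-degree assault $88,600.
Stacking rule: highest base plus 20% of each additional charge. Highest is kidnapping at $423,000. Additional: $2,750 × 20% = $550; $88,600 × 20% = $17,720. Combined base = $423,000 + $18,270 = $441,270.
Net percentage adjustment: +10% −30% +50% = +30%. $441,270 × 1.3 = $573,651.
Result $573,651 exceeds the maximum of $200,000; bail is capped at $200,000.
$200,000 is at or above the $2,000 minimum.

$200,000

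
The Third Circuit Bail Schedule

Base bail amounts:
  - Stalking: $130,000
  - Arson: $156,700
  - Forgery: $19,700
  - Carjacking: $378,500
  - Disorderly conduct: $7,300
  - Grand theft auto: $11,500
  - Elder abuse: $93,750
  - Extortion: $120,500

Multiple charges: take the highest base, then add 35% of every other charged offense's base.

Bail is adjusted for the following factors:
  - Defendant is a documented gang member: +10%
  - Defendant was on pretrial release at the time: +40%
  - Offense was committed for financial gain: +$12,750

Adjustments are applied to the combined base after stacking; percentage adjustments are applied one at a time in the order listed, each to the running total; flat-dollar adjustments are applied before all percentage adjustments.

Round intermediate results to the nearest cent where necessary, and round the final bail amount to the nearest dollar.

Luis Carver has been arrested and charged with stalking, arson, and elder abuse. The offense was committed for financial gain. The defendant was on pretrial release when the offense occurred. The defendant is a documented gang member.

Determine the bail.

$381,554

Base amounts from the schedule: stalking $130,000; arson $156,700; elder abuse $93,750.
Stacking rule: highest base plus 35% of each additional charge. Highest is arson at $156,700. Additional: $130,000 × 35% = $45,500; $93,750 × 35% = $32,812.50. Combined base = $156,700 + $78,312.50 = $235,012.50.
Offense was committed for financial gain (+$12,750 flat): $235,012.50 + $12,750 = $247,762.50.
Defendant is a documented gang member (+10%): $247,762.50 × 1.1 = $272,538.75.
Defendant was on pretrial release at the time (+40%): $272,538.75 × 1.4 = $381,554.25.
Rounded to the nearest dollar: $381,554.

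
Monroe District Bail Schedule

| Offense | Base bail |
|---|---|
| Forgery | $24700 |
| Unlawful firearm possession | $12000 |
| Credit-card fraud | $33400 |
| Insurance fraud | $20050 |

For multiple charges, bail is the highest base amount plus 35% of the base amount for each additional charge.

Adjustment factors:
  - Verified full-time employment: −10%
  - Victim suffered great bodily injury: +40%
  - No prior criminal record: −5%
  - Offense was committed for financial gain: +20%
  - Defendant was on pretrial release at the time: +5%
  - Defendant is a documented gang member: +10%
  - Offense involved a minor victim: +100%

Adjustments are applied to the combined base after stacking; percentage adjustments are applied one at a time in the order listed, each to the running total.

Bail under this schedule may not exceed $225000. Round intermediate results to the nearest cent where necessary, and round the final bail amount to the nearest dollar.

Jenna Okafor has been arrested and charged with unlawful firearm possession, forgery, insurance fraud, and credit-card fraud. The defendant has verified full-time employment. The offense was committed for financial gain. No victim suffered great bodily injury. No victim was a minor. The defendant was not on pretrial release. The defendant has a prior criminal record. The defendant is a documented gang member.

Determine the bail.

$63276

Base amounts from the schedule: unlawful firearm possession $12000; forgery $24700; insurance fraud $20050; credit-card fraud $33400.
Stacking rule: highest base plus 35% of each additional charge. Highest is credit-card fraud at $33400. Additional: $12000 × 35% = $4200; $24700 × 35% = $8645; $20050 × 35% = $7017.50. Combined base = $33400 + $19862.50 = $53262.50.
Verified full-time employment (−10%): $53262.50 × 0.9 = $47936.25.
Offense was committed for financial gain (+20%): $47936.25 × 1.2 = $57523.50.
Defendant is a documented gang member (+10%): $57523.50 × 1.1 = $63275.85.
$63275.85 is within the $225000 maximum.
Rounded to the nearest dollar: $63276.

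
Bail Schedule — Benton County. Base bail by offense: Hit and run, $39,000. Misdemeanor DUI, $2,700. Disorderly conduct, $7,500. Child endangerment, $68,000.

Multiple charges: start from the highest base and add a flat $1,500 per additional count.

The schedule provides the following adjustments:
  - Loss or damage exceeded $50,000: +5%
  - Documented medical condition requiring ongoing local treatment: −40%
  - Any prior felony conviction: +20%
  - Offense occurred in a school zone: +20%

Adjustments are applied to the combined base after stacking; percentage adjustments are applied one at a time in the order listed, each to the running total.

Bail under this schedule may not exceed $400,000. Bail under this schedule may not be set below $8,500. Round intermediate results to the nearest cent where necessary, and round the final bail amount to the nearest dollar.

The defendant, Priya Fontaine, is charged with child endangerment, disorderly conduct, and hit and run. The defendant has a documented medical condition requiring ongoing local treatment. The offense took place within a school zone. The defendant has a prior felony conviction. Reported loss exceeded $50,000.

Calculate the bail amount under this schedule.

$64,411

Base amounts from the schedule: child endangerment $68,000; disorderly conduct $7,500; hit and run $39,000.
Stacking rule: highest base plus $1,500 per additional charge. Highest is child endangerment at $68,000; 2 additional charges → +$3,000. Combined base = $71,000.
Loss or damage exceeded $50,000 (+5%): $71,000 × 1.05 = $74,550.
Documented medical condition requiring ongoing local treatment (−40%): $74,550 × 0.6 = $44,730.
Any prior felony conviction (+20%): $44,730 × 1.2 = $53,676.
Offense occurred in a school zone (+20%): $53,676 × 1.2 = $64,411.20.
$64,411.20 is within the $400,000 maximum.
$64,411.20 is at or above the $8,500 minimum.
Rounded to the nearest dollar: $64,411.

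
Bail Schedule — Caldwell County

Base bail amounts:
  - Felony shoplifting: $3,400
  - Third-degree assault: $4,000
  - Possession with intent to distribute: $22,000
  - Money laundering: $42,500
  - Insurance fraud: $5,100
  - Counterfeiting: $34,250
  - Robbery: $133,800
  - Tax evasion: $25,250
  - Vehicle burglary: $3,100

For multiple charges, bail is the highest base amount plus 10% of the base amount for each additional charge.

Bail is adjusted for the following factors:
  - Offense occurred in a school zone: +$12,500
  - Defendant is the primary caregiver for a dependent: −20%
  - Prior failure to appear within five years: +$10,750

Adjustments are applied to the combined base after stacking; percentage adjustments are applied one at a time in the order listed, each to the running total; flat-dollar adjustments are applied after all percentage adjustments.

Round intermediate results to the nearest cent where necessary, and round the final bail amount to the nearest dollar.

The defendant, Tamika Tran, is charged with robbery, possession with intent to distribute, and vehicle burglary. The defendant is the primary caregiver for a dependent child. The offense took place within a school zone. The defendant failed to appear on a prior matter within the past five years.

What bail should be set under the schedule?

$132,298

Base amounts from the schedule: robbery $133,800; possession with intent to distribute $22,000; vehicle burglary $3,100.
Stacking rule: highest base plus 10% of each additional charge. Highest is robbery at $133,800. Additional: $22,000 × 10% = $2,200; $3,100 × 10% = $310. Combined base = $133,800 + $2,510 = $136,310.
Defendant is the primary caregiver for a dependent (−20%): $136,310 × 0.8 = $109,048.
Offense occurred in a school zone (+$12,500 flat): $109,048 + $12,500 = $121,548.
Prior failure to appear within five years (+$10,750 flat): $121,548 + $10,750 = $132,298.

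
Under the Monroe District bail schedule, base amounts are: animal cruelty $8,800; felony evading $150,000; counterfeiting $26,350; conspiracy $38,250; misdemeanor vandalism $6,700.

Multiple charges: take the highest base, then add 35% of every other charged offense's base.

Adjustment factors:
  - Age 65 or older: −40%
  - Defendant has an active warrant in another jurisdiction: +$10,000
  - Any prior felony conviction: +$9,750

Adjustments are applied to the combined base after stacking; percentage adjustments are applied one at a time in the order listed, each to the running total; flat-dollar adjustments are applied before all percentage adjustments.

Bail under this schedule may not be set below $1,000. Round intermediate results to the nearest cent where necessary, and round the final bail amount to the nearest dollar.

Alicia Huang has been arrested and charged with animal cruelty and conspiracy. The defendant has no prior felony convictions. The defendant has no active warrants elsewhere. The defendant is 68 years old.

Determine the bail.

Base amounts from the schedule: animal cruelty $8,800; conspiracy $38,250.
Stacking rule: highest base plus 35% of each additional charge. Highest is conspiracy at $38,250. Additional: $8,800 × 35% = $3,080. Combined base = $38,250 + $3,080 = $41,330.
Age 65 or older (−40%): $41,330 × 0.6 = $24,798.
$24,798 is at or above the $1,000 minimum.

$24,798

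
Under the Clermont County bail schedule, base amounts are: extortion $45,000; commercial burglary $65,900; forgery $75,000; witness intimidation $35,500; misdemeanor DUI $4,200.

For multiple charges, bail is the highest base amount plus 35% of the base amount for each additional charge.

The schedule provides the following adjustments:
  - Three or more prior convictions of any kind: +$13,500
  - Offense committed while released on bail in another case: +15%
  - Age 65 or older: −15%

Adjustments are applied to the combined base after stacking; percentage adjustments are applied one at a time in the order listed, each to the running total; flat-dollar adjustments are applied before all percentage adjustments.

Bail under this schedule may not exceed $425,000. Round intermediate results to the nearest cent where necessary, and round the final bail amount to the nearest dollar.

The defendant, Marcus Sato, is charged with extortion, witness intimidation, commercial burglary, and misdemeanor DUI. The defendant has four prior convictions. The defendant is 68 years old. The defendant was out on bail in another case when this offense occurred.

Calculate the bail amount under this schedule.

Base amounts from the schedule: extortion $45,000; witness intimidation $35,500; commercial burglary $65,900; misdemeanor DUI $4,200.
Stacking rule: highest base plus 35% of each additional charge. Highest is commercial burglary at $65,900. Additional: $45,000 × 35% = $15,750; $35,500 × 35% = $12,425; $4,200 × 35% = $1,470. Combined base = $65,900 + $29,645 = $95,545.
Three or more prior convictions of any kind (+$13,500 flat): $95,545 + $13,500 = $109,045.
Offense committed while released on bail in another case (+15%): $109,045 × 1.15 = $125,401.75.
Age 65 or older (−15%): $125,401.75 × 0.85 = $106,591.49.
$106,591.49 is within the $425,000 maximum.
Rounded to the nearest dollar: $106,591.

$106,591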